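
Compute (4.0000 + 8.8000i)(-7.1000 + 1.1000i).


Real = 4*(-7.1) - 8.8*1.1 = -28.4 - 9.68 = -38.08
Imag = 4*1.1 - (7.1)*8.8 = 4.4 - (62.48) = -58.08

-38.0800 - 58.0800i


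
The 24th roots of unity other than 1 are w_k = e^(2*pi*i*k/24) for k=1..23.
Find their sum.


With w = e^(2*pi*i/24), all 24 of the 24th roots of unity w^0 = 1, w, ..., w^(23) sum to 0: 1 + w + ... + w^(23) = (1 - w^24)/(1 - w) = 0 since w^24 = 1, w ≠ 1.
Removing the root 1: w + w^2 + ... + w^(23) = 0 - 1 = -1

Sum = -1


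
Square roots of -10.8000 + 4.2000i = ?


|z| = sqrt(116.64+17.64) = 11.5879
sqrt((|z|+a)/2) = sqrt((11.5879+(-10.8))/2) = sqrt(0.3940) = 0.6277
sqrt((|z|-a)/2) = sqrt((11.5879-(-10.8))/2) = sqrt(11.1940) = 3.3457

±(0.6277 + 3.3457i) i.e. 0.6277 + 3.3457i and -0.6277 - 3.3457i


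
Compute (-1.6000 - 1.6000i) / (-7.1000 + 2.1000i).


Conjugate of z2 = -7.1000 - 2.1000i
Numerator: (-1.6000 - 1.6000i)(-7.1000 - 2.1000i) = 8.0000 + 14.7200i
Denominator: (-7.1)^2 + 2.1^2 = 54.82
Result = (8.0000 + 14.7200i)/54.82

0.1459 + 0.2685i


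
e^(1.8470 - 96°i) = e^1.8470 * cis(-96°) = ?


e^1.8470 = 6.34077
cos(-96°) = -0.10453
sin(-96°) = -0.99452
Real = 6.34077*(-0.10453) = -0.6628
Imag = 6.34077*(-0.99452) = -6.3060

-0.6628 - 6.3060i


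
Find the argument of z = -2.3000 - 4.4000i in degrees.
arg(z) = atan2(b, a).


Re = -2.3, Im = -4.4
arg = atan2(-4.4, -2.3) = -117.5973 degrees

arg(z) = -117.5973 degrees


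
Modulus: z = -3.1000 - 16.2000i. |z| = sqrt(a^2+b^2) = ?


|z| = sqrt((-3.1)^2 + (-16.2)^2) = sqrt(9.61 + 262.44) = sqrt(272.05) = 16.4939

|z| = 16.4939


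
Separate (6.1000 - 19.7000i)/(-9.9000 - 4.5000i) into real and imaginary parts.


Multiply by conjugate: (6.1000 - 19.7000i)(-9.9000 + 4.5000i) / ((-9.9)^2 + (-4.5)^2)
Numerator real = 6.1*(-9.9) - (19.7)*(-4.5) = 28.26
Numerator imag = -19.7*(-9.9) - 6.1*(-4.5) = 222.48
Denominator = 118.26
Re(z) = 28.26/118.26 = 0.2390
Im(z) = 222.48/118.26 = 1.8813

Re(z) = 0.2390, Im(z) = 1.8813


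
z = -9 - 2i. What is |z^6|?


|z| = sqrt(81+4) = sqrt(85) = 9.2195
|z^6| = |z|^6 = (sqrt(85))^6 = 85^3 = 614125

|z^6| = 614125


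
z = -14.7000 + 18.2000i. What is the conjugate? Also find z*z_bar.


z_bar = -14.7000 - 18.2000i
z*z_bar = (-14.7)^2 + 18.2^2 = 216.09 + 331.24 = 547.33

z_bar = -14.7000 - 18.2000i, z*z_bar = 547.33


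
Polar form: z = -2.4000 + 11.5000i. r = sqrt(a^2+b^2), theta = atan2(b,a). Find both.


r = sqrt(5.76+132.25) = sqrt(138.01) = 11.7478
theta = atan2(11.5, -2.4) = 101.7882 degrees

r = 11.7478, theta = 101.7882 degrees


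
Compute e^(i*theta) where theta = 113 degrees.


cos(113°) = -0.3907
sin(113°) = 0.9205

e^(i*113°) = -0.3907 + 0.9205i


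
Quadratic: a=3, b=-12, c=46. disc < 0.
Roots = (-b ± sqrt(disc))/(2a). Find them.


disc = (-12)^2 - 4*3*46 = 144 - 552 = -408
sqrt(|disc|) = sqrt(408) = 20.1990
Real part = 12/(2*3) = 2.0000
Imag part = 20.1990/(2*3) = 3.3665

2.0000 ± 3.3665i


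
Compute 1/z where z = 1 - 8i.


|z|^2 = 1+64 = 65
1/z = (1 + 8i)/65

1/z = 0.0154 + 0.1231i


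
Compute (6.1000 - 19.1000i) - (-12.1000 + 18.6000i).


Real: 6.1 + 12.1 = 18.2
Imag: -19.1 - 18.6 = -37.7

18.2000 - 37.7000i


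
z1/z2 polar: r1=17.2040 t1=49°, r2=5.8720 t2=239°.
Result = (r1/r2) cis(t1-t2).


r = 17.2040 / 5.8720 = 2.9298
theta = 49° - 239° = -190° = 170° (mod 360)

2.9298 cis(170°)


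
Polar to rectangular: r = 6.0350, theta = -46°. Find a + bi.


a = 6.0350*cos(-46°) = 6.0350*0.69466 = 4.1923
b = 6.0350*sin(-46°) = 6.0350*(-0.71934) = -4.3412

4.1923 - 4.3412i


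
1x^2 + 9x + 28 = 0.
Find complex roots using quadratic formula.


disc = 9^2 - 4*1*28 = 81 - 112 = -31
sqrt(|disc|) = sqrt(31) = 5.5678
Real part = -9/(2*1) = -4.5000
Imag part = 5.5678/(2*1) = 2.7839

-4.5000 ± 2.7839i


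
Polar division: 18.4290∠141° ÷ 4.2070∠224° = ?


r = 18.4290 / 4.2070 = 4.3806
theta = 141° - 224° = -83° = 277° (mod 360)

4.3806 cis(277°)


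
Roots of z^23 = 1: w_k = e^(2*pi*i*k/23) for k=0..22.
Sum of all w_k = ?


The sum of all 23th roots of unity is 0.
Geometric series: (1 - w^23)/(1 - w) = (1-1)/(1-w) = 0 since w^23 = 1, w ≠ 1.
Alternatively: coefficient of z^22 in z^23 - 1 is 0.

0


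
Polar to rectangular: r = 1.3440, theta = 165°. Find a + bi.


a = 1.3440*cos(165°) = 1.3440*(-0.9659) = -1.2982
b = 1.3440*sin(165°) = 1.3440*0.25882 = 0.3479

-1.2982 + 0.3479i


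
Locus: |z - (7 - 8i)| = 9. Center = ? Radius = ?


|z - z0| = r is a circle with center z0 and radius r.
Center = (7, -8), radius = 9

Circle with center (7, -8) and radius 9


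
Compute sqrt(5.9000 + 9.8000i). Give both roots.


|z| = sqrt(34.81+96.04) = 11.4390
sqrt((|z|+a)/2) = sqrt((11.4390+5.9)/2) = sqrt(8.6695) = 2.9444
sqrt((|z|-a)/2) = sqrt((11.4390-5.9)/2) = sqrt(2.7695) = 1.6642

±(2.9444 + 1.6642i) i.e. 2.9444 + 1.6642i and -2.9444 - 1.6642i


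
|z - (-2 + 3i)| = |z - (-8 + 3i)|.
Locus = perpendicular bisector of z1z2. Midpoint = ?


Equal distances means the locus is the perpendicular bisector of z1 and z2.
Midpoint = ((-2+(-8))/2, (3+3)/2) = (-5.0000, 3.0000)

Perpendicular bisector through (-5.0000, 3.0000)


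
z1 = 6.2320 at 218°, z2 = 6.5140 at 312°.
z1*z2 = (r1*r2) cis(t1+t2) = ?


r = 6.2320 * 6.5140 = 40.5952
theta = 218° + 312° = 530° = 170° (mod 360)

40.5952 cis(170°)


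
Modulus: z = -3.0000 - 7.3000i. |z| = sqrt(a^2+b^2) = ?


|z| = sqrt((-3)^2 + (-7.3)^2) = sqrt(9 + 53.29) = sqrt(62.29) = 7.8924

|z| = 7.8924


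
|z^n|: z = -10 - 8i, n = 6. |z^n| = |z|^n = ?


|z| = sqrt(100+64) = sqrt(164) = 12.8062
|z^6| = |z|^6 = (sqrt(164))^6 = 164^3 = 4410944

|z^6| = 4410944


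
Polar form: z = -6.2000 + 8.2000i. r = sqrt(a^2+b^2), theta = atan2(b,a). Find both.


r = sqrt(38.44+67.24) = sqrt(105.68) = 10.2801
theta = atan2(8.2, -6.2) = 127.0928 degrees

r = 10.2801, theta = 127.0928 degrees


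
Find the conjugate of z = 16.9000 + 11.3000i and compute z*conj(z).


z_bar = 16.9000 - 11.3000i
z*z_bar = 16.9^2 + 11.3^2 = 285.61 + 127.69 = 413.3

z_bar = 16.9000 - 11.3000i, z*z_bar = 413.3


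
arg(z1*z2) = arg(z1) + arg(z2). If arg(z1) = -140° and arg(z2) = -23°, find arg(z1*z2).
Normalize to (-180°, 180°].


arg(z1*z2) = -140° - 23° = -163°
Normalized to (-180°, 180°]: -163°

-163°


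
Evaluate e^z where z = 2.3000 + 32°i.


e^2.3000 = 9.9742
cos(32°) = 0.84805
sin(32°) = 0.52992
Real = 9.9742*0.84805 = 8.4586
Imag = 9.9742*0.52992 = 5.2855

8.4586 + 5.2855i


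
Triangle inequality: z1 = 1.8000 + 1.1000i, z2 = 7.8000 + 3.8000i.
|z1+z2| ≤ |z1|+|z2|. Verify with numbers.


|z1| = sqrt(1.8^2 + 1.1^2) = sqrt(4.45) = 2.1095
|z2| = sqrt(7.8^2 + 3.8^2) = sqrt(75.28) = 8.6764
z1+z2 = 9.6000 + 4.9000i
|z1+z2| = sqrt(116.17) = 10.7782
|z1|+|z2| = 2.1095 + 8.6764 = 10.7859

|z1+z2| = 10.7782 ≤ |z1|+|z2| = 10.7859 (verified)


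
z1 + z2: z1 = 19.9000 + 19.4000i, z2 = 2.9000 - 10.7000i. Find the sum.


Real: 19.9 + 2.9 = 22.8
Imag: 19.4 - 10.7 = 8.7

22.8000 + 8.7000i


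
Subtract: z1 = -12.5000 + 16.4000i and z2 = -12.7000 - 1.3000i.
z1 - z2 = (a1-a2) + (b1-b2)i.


Real: -12.5 + 12.7 = 0.2
Imag: 16.4 + 1.3 = 17.7

0.2000 + 17.7000i


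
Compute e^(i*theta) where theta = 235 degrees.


cos(235°) = -0.5736
sin(235°) = -0.8192

e^(i*235°) = -0.5736 - 0.8192i


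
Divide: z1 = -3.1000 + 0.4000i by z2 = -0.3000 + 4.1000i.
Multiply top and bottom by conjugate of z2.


Conjugate of z2 = -0.3000 - 4.1000i
Numerator: (-3.1000 + 0.4000i)(-0.3000 - 4.1000i) = 2.5700 + 12.5900i
Denominator: (-0.3)^2 + 4.1^2 = 16.9
Result = (2.5700 + 12.5900i)/16.9

0.1521 + 0.7450i


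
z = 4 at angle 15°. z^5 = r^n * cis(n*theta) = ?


r^5 = 4^5 = 1024
n*theta = 5*15° = 75° = 75° (mod 360)
a = 1024*cos(75°) = 265.0307
b = 1024*sin(75°) = 989.1080

1024 cis(75°) = 265.0307 + 989.1080i


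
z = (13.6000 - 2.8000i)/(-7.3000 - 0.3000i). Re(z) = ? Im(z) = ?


Multiply by conjugate: (13.6000 - 2.8000i)(-7.3000 + 0.3000i) / ((-7.3)^2 + (-0.3)^2)
Numerator real = 13.6*(-7.3) - (2.8)*(-0.3) = -98.44
Numerator imag = -2.8*(-7.3) - 13.6*(-0.3) = 24.52
Denominator = 53.38
Re(z) = -98.44/53.38 = -1.8441
Im(z) = 24.52/53.38 = 0.4593

Re(z) = -1.8441, Im(z) = 0.4593


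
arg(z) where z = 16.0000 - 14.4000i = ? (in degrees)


Re = 16, Im = -14.4
arg = atan2(-14.4, 16) = -41.9872 degrees

arg(z) = -41.9872 degrees


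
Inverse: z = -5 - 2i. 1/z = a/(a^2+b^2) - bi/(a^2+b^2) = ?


|z|^2 = 25+4 = 29
1/z = (-5 + 2i)/29

1/z = -0.1724 + 0.0690i


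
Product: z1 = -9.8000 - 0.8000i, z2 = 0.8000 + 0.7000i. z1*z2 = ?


Real = -9.8*0.8 - (-0.8)*0.7 = -7.84 - (-0.56) = -7.28
Imag = -9.8*0.7 + 0.8*(-0.8) = -6.86 - (0.64) = -7.5

-7.2800 - 7.5000i


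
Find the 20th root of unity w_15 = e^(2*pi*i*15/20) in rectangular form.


Angle = 360*15/20 = 270°
a = cos(270°) = 0
b = sin(270°) = -1.0000

0 - 1.0000i


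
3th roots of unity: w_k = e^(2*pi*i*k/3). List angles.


The 3th roots of unity are cis(360k/3°) for k=0..2
Angle step = 360/3 = 120°
Primitive root: cis(120°)
Primitive root = -0.5000 + 0.8660i

3 roots at angles: 0°, 120°, 240°


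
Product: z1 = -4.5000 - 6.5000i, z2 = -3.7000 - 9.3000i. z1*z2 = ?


Real = -4.5*(-3.7) - (-6.5)*(-9.3) = 16.65 - 60.45 = -43.8
Imag = -4.5*(-9.3) - (3.7)*(-6.5) = 41.85 + 24.05 = 65.9

-43.8000 + 65.9000i


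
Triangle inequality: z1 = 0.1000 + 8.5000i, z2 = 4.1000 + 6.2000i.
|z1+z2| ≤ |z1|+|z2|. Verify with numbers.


|z1| = sqrt(0.1^2 + 8.5^2) = sqrt(72.26) = 8.5006
|z2| = sqrt(4.1^2 + 6.2^2) = sqrt(55.25) = 7.4330
z1+z2 = 4.2000 + 14.7000i
|z1+z2| = sqrt(233.73) = 15.2882
|z1|+|z2| = 8.5006 + 7.4330 = 15.9336

|z1+z2| = 15.2882 ≤ |z1|+|z2| = 15.9336 (verified)


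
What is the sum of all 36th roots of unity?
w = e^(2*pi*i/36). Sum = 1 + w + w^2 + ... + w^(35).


The sum of all 36th roots of unity is 0.
Geometric series: (1 - w^36)/(1 - w) = (1-1)/(1-w) = 0 since w^36 = 1, w ≠ 1.
Alternatively: coefficient of z^35 in z^36 - 1 is 0.

0


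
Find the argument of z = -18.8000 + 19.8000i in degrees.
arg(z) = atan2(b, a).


Re = -18.8, Im = 19.8
arg = atan2(19.8, -18.8) = 133.5160 degrees

arg(z) = 133.5160 degrees


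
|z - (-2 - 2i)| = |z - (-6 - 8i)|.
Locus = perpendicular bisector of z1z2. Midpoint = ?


Equal distances means the locus is the perpendicular bisector of z1 and z2.
Midpoint = ((-2+(-6))/2, (-2+(-8))/2) = (-4.0000, -5.0000)

Perpendicular bisector through (-4.0000, -5.0000)


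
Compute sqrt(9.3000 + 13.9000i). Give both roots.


|z| = sqrt(86.49+193.21) = 16.7242
sqrt((|z|+a)/2) = sqrt((16.7242+9.3)/2) = sqrt(13.0121) = 3.6072
sqrt((|z|-a)/2) = sqrt((16.7242-9.3)/2) = sqrt(3.7121) = 1.9267

±(3.6072 + 1.9267i) i.e. 3.6072 + 1.9267i and -3.6072 - 1.9267i


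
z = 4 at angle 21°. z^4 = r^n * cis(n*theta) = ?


r^4 = 4^4 = 256
n*theta = 4*21° = 84° = 84° (mod 360)
a = 256*cos(84°) = 26.7593
b = 256*sin(84°) = 254.5976

256 cis(84°) = 26.7593 + 254.5976i


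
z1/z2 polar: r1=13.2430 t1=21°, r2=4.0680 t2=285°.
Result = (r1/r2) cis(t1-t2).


r = 13.2430 / 4.0680 = 3.2554
theta = 21° - 285° = -264° = 96° (mod 360)

3.2554 cis(96°)


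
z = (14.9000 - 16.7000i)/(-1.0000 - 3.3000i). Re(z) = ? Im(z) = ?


Multiply by conjugate: (14.9000 - 16.7000i)(-1.0000 + 3.3000i) / ((-1)^2 + (-3.3)^2)
Numerator real = 14.9*(-1) - (16.7)*(-3.3) = 40.21
Numerator imag = -16.7*(-1) - 14.9*(-3.3) = 65.87
Denominator = 11.89
Re(z) = 40.21/11.89 = 3.3818
Im(z) = 65.87/11.89 = 5.5399

Re(z) = 3.3818, Im(z) = 5.5399


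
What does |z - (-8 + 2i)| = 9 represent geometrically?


|z - z0| = r is a circle with center z0 and radius r.
Center = (-8, 2), radius = 9

Circle with center (-8, 2) and radius 9


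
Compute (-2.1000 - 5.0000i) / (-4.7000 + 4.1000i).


Conjugate of z2 = -4.7000 - 4.1000i
Numerator: (-2.1000 - 5.0000i)(-4.7000 - 4.1000i) = -10.6300 + 32.1100i
Denominator: (-4.7)^2 + 4.1^2 = 38.9
Result = (-10.6300 + 32.1100i)/38.9

-0.2733 + 0.8254i


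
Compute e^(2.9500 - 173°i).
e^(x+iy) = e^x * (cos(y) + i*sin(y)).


e^2.9500 = 19.10595
cos(-173°) = -0.992546
sin(-173°) = -0.12187
Real = 19.10595*(-0.992546) = -18.9635
Imag = 19.10595*(-0.12187) = -2.3284

-18.9635 - 2.3284i


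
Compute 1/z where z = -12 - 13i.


|z|^2 = 144+169 = 313
1/z = (-12 + 13i)/313

1/z = -0.0383 + 0.0415i


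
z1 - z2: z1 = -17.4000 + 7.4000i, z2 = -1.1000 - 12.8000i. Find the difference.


Real: -17.4 + 1.1 = -16.3
Imag: 7.4 + 12.8 = 20.2

-16.3000 + 20.2000i


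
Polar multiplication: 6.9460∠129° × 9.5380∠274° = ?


r = 6.9460 * 9.5380 = 66.2509
theta = 129° + 274° = 403° = 43° (mod 360)

66.2509 cis(43°)


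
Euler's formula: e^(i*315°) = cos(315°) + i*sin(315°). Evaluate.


cos(315°) = 0.7071
sin(315°) = -0.7071

e^(i*315°) = 0.7071 - 0.7071i


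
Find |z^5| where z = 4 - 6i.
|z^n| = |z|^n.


|z| = sqrt(16+36) = sqrt(52) = 7.2111
|z^5| = |z|^5 = (sqrt(52))^5 = 52^2 * sqrt(52) = 2704*sqrt(52)

|z^5| = 2704*sqrt(52) ≈ 19498.8213


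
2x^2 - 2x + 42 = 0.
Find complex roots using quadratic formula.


disc = (-2)^2 - 4*2*42 = 4 - 336 = -332
sqrt(|disc|) = sqrt(332) = 18.2209
Real part = 2/(2*2) = 0.5000
Imag part = 18.2209/(2*2) = 4.5552

0.5000 ± 4.5552i


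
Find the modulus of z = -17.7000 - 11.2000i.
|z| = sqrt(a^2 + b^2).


|z| = sqrt((-17.7)^2 + (-11.2)^2) = sqrt(313.29 + 125.44) = sqrt(438.73) = 20.9459

|z| = 20.9459


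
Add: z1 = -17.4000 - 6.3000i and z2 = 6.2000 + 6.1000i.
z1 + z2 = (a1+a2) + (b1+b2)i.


Real: -17.4 + 6.2 = -11.2
Imag: -6.3 + 6.1 = -0.2

-11.2000 - 0.2000i


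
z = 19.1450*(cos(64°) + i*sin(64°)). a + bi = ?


a = 19.1450*cos(64°) = 19.1450*0.43837 = 8.3926
b = 19.1450*sin(64°) = 19.1450*0.898794 = 17.2074

8.3926 + 17.2074i


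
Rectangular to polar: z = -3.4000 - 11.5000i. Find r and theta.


r = sqrt(11.56+132.25) = sqrt(143.81) = 11.9921
theta = atan2(-11.5, -3.4) = -106.4704 degrees

r = 11.9921, theta = -106.4704 degrees


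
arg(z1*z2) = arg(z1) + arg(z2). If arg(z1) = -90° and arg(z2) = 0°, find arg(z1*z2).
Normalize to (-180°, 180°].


arg(z1*z2) = -90° + 0° = -90°
Normalized to (-180°, 180°]: -90°

-90°


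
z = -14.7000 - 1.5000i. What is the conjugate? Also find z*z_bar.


z_bar = -14.7000 + 1.5000i
z*z_bar = (-14.7)^2 + (-1.5)^2 = 216.09 + 2.25 = 218.34

z_bar = -14.7000 + 1.5000i, z*z_bar = 218.34


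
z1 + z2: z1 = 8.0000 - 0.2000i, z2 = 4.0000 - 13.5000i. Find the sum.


Real: 8 + 4 = 12
Imag: -0.2 - 13.5 = -13.7

12.0000 - 13.7000i


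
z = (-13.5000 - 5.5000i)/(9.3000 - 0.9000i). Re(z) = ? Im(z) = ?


Multiply by conjugate: (-13.5000 - 5.5000i)(9.3000 + 0.9000i) / (9.3^2 + (-0.9)^2)
Numerator real = -13.5*9.3 - (5.5)*(-0.9) = -120.6
Numerator imag = -5.5*9.3 - (-13.5)*(-0.9) = -63.3
Denominator = 87.3
Re(z) = -120.6/87.3 = -1.3814
Im(z) = -63.3/87.3 = -0.7251

Re(z) = -1.3814, Im(z) = -0.7251


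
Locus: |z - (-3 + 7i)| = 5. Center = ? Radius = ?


|z - z0| = r is a circle with center z0 and radius r.
Center = (-3, 7), radius = 5

Circle with center (-3, 7) and radius 5


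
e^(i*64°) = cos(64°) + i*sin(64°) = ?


cos(64°) = 0.4384
sin(64°) = 0.8988

e^(i*64°) = 0.4384 + 0.8988i


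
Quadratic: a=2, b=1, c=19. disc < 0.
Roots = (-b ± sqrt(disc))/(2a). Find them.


disc = 1^2 - 4*2*19 = 1 - 152 = -151
sqrt(|disc|) = sqrt(151) = 12.2882
Real part = -1/(2*2) = -0.2500
Imag part = 12.2882/(2*2) = 3.0721

-0.2500 ± 3.0721i


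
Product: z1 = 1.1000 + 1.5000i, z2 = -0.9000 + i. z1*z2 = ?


Real = 1.1*(-0.9) - 1.5*1 = -0.99 - 1.5 = -2.49
Imag = 1.1*1 - (0.9)*1.5 = 1.1 - (1.35) = -0.25

-2.4900 - 0.2500i


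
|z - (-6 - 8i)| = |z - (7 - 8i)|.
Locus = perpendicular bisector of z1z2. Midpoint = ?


Equal distances means the locus is the perpendicular bisector of z1 and z2.
Midpoint = ((-6+7)/2, (-8+(-8))/2) = (0.5000, -8.0000)

Perpendicular bisector through (0.5000, -8.0000)


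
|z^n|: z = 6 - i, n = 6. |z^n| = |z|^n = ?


|z| = sqrt(36+1) = sqrt(37) = 6.0828
|z^6| = |z|^6 = (sqrt(37))^6 = 37^3 = 50653

|z^6| = 50653


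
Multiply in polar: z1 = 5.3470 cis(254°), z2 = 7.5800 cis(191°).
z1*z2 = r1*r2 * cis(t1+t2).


r = 5.3470 * 7.5800 = 40.5303
theta = 254° + 191° = 445° = 85° (mod 360)

40.5303 cis(85°)


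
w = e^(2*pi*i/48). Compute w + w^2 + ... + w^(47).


With w = e^(2*pi*i/48), all 48 of the 48th roots of unity w^0 = 1, w, ..., w^(47) sum to 0: 1 + w + ... + w^(47) = (1 - w^48)/(1 - w) = 0 since w^48 = 1, w ≠ 1.
Removing the root 1: w + w^2 + ... + w^(47) = 0 - 1 = -1

Sum = -1


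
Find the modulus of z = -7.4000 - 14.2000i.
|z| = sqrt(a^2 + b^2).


|z| = sqrt((-7.4)^2 + (-14.2)^2) = sqrt(54.76 + 201.64) = sqrt(256.4) = 16.0125

|z| = 16.0125


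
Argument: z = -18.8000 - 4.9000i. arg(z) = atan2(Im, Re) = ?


Re = -18.8, Im = -4.9
arg = atan2(-4.9, -18.8) = -165.3915 degrees

arg(z) = -165.3915 degrees


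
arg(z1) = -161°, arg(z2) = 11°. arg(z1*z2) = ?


arg(z1*z2) = -161° + 11° = -150°
Normalized to (-180°, 180°]: -150°

-150°


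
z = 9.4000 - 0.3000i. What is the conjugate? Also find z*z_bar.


z_bar = 9.4000 + 0.3000i
z*z_bar = 9.4^2 + (-0.3)^2 = 88.36 + 0.09 = 88.45

z_bar = 9.4000 + 0.3000i, z*z_bar = 88.45


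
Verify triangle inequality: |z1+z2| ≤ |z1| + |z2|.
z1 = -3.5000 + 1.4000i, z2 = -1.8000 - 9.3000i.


|z1| = sqrt((-3.5)^2 + 1.4^2) = sqrt(14.21) = 3.7696
|z2| = sqrt((-1.8)^2 + (-9.3)^2) = sqrt(89.73) = 9.4726
z1+z2 = -5.3000 - 7.9000i
|z1+z2| = sqrt(90.5) = 9.5131
|z1|+|z2| = 3.7696 + 9.4726 = 13.2422

|z1+z2| = 9.5131 ≤ |z1|+|z2| = 13.2422 (verified)


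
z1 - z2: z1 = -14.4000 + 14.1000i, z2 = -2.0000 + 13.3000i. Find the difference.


Real: -14.4 + 2 = -12.4
Imag: 14.1 - 13.3 = 0.8

-12.4000 + 0.8000i


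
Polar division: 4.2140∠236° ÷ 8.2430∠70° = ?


r = 4.2140 / 8.2430 = 0.5112
theta = 236° - 70° = 166° = 166° (mod 360)

0.5112 cis(166°)


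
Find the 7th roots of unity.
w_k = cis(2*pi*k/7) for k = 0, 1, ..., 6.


The 7th roots of unity are cis(360k/7°) for k=0..6
Angle step = 360/7 = 51.4286°
Primitive root: cis(51.4286°)
Primitive root = 0.6235 + 0.7818i

7 roots at angles: 0°, 51.4286°, 102.8571°, 154.2857°, 205.7143°, 257.1429°, 308.5714°


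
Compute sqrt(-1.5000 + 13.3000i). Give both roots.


|z| = sqrt(2.25+176.89) = 13.3843
sqrt((|z|+a)/2) = sqrt((13.3843+(-1.5))/2) = sqrt(5.9422) = 2.4377
sqrt((|z|-a)/2) = sqrt((13.3843-(-1.5))/2) = sqrt(7.4422) = 2.7280

±(2.4377 + 2.7280i) i.e. 2.4377 + 2.7280i and -2.4377 - 2.7280i


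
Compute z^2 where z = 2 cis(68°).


r^2 = 2^2 = 4
n*theta = 2*68° = 136° = 136° (mod 360)
a = 4*cos(136°) = -2.8774
b = 4*sin(136°) = 2.7786

4 cis(136°) = -2.8774 + 2.7786i


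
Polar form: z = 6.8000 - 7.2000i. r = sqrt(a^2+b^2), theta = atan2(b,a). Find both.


r = sqrt(46.24+51.84) = sqrt(98.08) = 9.9035
theta = atan2(-7.2, 6.8) = -46.6366 degrees

r = 9.9035, theta = -46.6366 degrees


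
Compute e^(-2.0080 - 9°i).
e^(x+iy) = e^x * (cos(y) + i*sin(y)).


e^-2.0080 = 0.1343
cos(-9°) = 0.9877
sin(-9°) = -0.1564
Real = 0.1343*0.9877 = 0.1326
Imag = 0.1343*(-0.1564) = -0.0210

0.1326 - 0.0210i


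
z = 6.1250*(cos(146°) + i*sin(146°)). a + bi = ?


a = 6.1250*cos(146°) = 6.1250*(-0.82904) = -5.0779
b = 6.1250*sin(146°) = 6.1250*0.5592 = 3.4251

-5.0779 + 3.4251i


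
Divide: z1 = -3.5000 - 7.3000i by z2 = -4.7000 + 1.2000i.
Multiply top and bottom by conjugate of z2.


Conjugate of z2 = -4.7000 - 1.2000i
Numerator: (-3.5000 - 7.3000i)(-4.7000 - 1.2000i) = 7.6900 + 38.5100i
Denominator: (-4.7)^2 + 1.2^2 = 23.53
Result = (7.6900 + 38.5100i)/23.53

0.3268 + 1.6366i


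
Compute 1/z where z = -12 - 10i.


|z|^2 = 144+100 = 244
1/z = (-12 + 10i)/244

1/z = -0.0492 + 0.0410i


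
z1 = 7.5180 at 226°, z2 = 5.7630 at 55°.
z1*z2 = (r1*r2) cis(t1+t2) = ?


r = 7.5180 * 5.7630 = 43.3262
theta = 226° + 55° = 281° = 281° (mod 360)

43.3262 cis(281°)


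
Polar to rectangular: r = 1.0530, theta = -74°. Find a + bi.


a = 1.0530*cos(-74°) = 1.0530*0.2756 = 0.2902
b = 1.0530*sin(-74°) = 1.0530*(-0.9613) = -1.0122

0.2902 - 1.0122i


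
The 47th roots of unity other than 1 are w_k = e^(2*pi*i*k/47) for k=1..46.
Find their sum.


With w = e^(2*pi*i/47), all 47 of the 47th roots of unity w^0 = 1, w, ..., w^(46) sum to 0: 1 + w + ... + w^(46) = (1 - w^47)/(1 - w) = 0 since w^47 = 1, w ≠ 1.
Removing the root 1: w + w^2 + ... + w^(46) = 0 - 1 = -1

Sum = -1


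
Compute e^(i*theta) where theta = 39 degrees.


cos(39°) = 0.7771
sin(39°) = 0.6293

e^(i*39°) = 0.7771 + 0.6293i


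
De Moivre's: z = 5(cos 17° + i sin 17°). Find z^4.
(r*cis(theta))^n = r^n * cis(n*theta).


r^4 = 5^4 = 625
n*theta = 4*17° = 68° = 68° (mod 360)
a = 625*cos(68°) = 234.1291
b = 625*sin(68°) = 579.4899

625 cis(68°) = 234.1291 + 579.4899i


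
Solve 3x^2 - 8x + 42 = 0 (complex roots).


disc = (-8)^2 - 4*3*42 = 64 - 504 = -440
sqrt(|disc|) = sqrt(440) = 20.9762
Real part = 8/(2*3) = 1.3333
Imag part = 20.9762/(2*3) = 3.4960

1.3333 ± 3.4960i


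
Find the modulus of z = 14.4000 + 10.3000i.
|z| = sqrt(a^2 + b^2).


|z| = sqrt(14.4^2 + 10.3^2) = sqrt(207.36 + 106.09) = sqrt(313.45) = 17.7045

|z| = 17.7045


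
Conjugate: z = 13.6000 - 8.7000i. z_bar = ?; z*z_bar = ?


z_bar = 13.6000 + 8.7000i
z*z_bar = 13.6^2 + (-8.7)^2 = 184.96 + 75.69 = 260.65

z_bar = 13.6000 + 8.7000i, z*z_bar = 260.65


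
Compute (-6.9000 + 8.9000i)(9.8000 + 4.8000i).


Real = -6.9*9.8 - 8.9*4.8 = -67.62 - 42.72 = -110.34
Imag = -6.9*4.8 + 9.8*8.9 = -33.12 + 87.22 = 54.1

-110.3400 + 54.1000i


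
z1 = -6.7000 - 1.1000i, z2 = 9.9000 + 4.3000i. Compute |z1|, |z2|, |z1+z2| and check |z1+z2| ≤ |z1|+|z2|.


|z1| = sqrt((-6.7)^2 + (-1.1)^2) = sqrt(46.1) = 6.7897
|z2| = sqrt(9.9^2 + 4.3^2) = sqrt(116.5) = 10.7935
z1+z2 = 3.2000 + 3.2000i
|z1+z2| = sqrt(20.48) = 4.5255
|z1|+|z2| = 6.7897 + 10.7935 = 17.5832

|z1+z2| = 4.5255 ≤ |z1|+|z2| = 17.5832 (verified)


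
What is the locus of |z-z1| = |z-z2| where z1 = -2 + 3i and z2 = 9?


Equal distances means the locus is the perpendicular bisector of z1 and z2.
Midpoint = ((-2+9)/2, (3+0)/2) = (3.5000, 1.5000)

Perpendicular bisector through (3.5000, 1.5000)


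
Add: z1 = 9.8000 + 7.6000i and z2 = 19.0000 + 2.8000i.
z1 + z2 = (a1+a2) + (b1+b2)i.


Real: 9.8 + 19 = 28.8
Imag: 7.6 + 2.8 = 10.4

28.8000 + 10.4000i


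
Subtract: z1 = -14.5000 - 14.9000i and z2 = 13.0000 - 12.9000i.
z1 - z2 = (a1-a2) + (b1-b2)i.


Real: -14.5 - 13 = -27.5
Imag: -14.9 + 12.9 = -2

-27.5000 - 2.0000i


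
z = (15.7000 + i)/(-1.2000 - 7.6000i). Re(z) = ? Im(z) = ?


Multiply by conjugate: (15.7000 + i)(-1.2000 + 7.6000i) / ((-1.2)^2 + (-7.6)^2)
Numerator real = 15.7*(-1.2) + 1*(-7.6) = -26.44
Numerator imag = 1*(-1.2) - 15.7*(-7.6) = 118.12
Denominator = 59.2
Re(z) = -26.44/59.2 = -0.4466
Im(z) = 118.12/59.2 = 1.9953

Re(z) = -0.4466, Im(z) = 1.9953


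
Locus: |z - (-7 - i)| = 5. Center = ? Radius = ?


|z - z0| = r is a circle with center z0 and radius r.
Center = (-7, -1), radius = 5

Circle with center (-7, -1) and radius 5


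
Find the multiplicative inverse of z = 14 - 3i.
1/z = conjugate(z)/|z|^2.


|z|^2 = 196+9 = 205
1/z = (14 + 3i)/205

1/z = 0.0683 + 0.0146i


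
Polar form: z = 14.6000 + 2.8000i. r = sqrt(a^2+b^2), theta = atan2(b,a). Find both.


r = sqrt(213.16+7.84) = sqrt(221) = 14.8661
theta = atan2(2.8, 14.6) = 10.8564 degrees

r = 14.8661, theta = 10.8564 degrees


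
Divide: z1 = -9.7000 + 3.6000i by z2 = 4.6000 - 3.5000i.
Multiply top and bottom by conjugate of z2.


Conjugate of z2 = 4.6000 + 3.5000i
Numerator: (-9.7000 + 3.6000i)(4.6000 + 3.5000i) = -57.2200 - 17.3900i
Denominator: 4.6^2 + (-3.5)^2 = 33.41
Result = (-57.2200 - 17.3900i)/33.41

-1.7127 - 0.5205i


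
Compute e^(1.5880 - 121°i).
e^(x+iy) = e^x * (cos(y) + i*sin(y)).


e^1.5880 = 4.89395
cos(-121°) = -0.51504
sin(-121°) = -0.85717
Real = 4.89395*(-0.51504) = -2.5206
Imag = 4.89395*(-0.85717) = -4.1949

-2.5206 - 4.1949i


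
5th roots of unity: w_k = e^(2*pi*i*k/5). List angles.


The 5th roots of unity are cis(360k/5°) for k=0..4
Angle step = 360/5 = 72°
Primitive root: cis(72°)
Primitive root = 0.3090 + 0.9511i

5 roots at angles: 0°, 72°, 144°, 216°, 288°


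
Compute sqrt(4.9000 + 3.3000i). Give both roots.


|z| = sqrt(24.01+10.89) = 5.9076
sqrt((|z|+a)/2) = sqrt((5.9076+4.9)/2) = sqrt(5.4038) = 2.3246
sqrt((|z|-a)/2) = sqrt((5.9076-4.9)/2) = sqrt(0.5038) = 0.7098

±(2.3246 + 0.7098i) i.e. 2.3246 + 0.7098i and -2.3246 - 0.7098i


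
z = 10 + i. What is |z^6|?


|z| = sqrt(100+1) = sqrt(101) = 10.0499
|z^6| = |z|^6 = (sqrt(101))^6 = 101^3 = 1030301

|z^6| = 1030301


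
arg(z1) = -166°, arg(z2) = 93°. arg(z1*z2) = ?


arg(z1*z2) = -166° + 93° = -73°
Normalized to (-180°, 180°]: -73°

-73°


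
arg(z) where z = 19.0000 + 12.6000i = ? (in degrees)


Re = 19, Im = 12.6
arg = atan2(12.6, 19) = 33.5507 degrees

arg(z) = 33.5507 degrees


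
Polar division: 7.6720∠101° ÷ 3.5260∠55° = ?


r = 7.6720 / 3.5260 = 2.1758
theta = 101° - 55° = 46° = 46° (mod 360)

2.1758 cis(46°)


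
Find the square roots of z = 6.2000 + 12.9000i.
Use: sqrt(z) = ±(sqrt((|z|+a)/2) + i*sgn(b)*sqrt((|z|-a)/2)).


|z| = sqrt(38.44+166.41) = 14.3126
sqrt((|z|+a)/2) = sqrt((14.3126+6.2)/2) = sqrt(10.2563) = 3.2025
sqrt((|z|-a)/2) = sqrt((14.3126-6.2)/2) = sqrt(4.0563) = 2.0140

±(3.2025 + 2.0140i) i.e. 3.2025 + 2.0140i and -3.2025 - 2.0140i


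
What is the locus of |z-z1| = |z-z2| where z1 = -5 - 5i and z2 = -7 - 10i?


Equal distances means the locus is the perpendicular bisector of z1 and z2.
Midpoint = ((-5+(-7))/2, (-5+(-10))/2) = (-6.0000, -7.5000)

Perpendicular bisector through (-6.0000, -7.5000)


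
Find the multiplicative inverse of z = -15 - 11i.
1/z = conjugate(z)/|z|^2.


|z|^2 = 225+121 = 346
1/z = (-15 + 11i)/346

1/z = -0.0434 + 0.0318i


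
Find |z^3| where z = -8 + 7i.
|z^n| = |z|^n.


|z| = sqrt(64+49) = sqrt(113) = 10.6301
|z^3| = |z|^3 = (sqrt(113))^3 = 113*sqrt(113)

|z^3| = 113*sqrt(113) ≈ 1201.2065


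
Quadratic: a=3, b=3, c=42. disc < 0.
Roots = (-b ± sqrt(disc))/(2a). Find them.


disc = 3^2 - 4*3*42 = 9 - 504 = -495
sqrt(|disc|) = sqrt(495) = 22.2486
Real part = -3/(2*3) = -0.5000
Imag part = 22.2486/(2*3) = 3.7081

-0.5000 ± 3.7081i


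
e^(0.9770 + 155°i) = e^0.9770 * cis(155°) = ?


e^0.9770 = 2.6565
cos(155°) = -0.9063
sin(155°) = 0.42262
Real = 2.6565*(-0.9063) = -2.4076
Imag = 2.6565*0.42262 = 1.1227

-2.4076 + 1.1227i


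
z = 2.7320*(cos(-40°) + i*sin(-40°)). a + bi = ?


a = 2.7320*cos(-40°) = 2.7320*0.76604 = 2.0928
b = 2.7320*sin(-40°) = 2.7320*(-0.6428) = -1.7561

2.0928 - 1.7561i


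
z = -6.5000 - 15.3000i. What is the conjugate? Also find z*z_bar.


z_bar = -6.5000 + 15.3000i
z*z_bar = (-6.5)^2 + (-15.3)^2 = 42.25 + 234.09 = 276.34

z_bar = -6.5000 + 15.3000i, z*z_bar = 276.34


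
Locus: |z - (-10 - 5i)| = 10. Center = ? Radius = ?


|z - z0| = r is a circle with center z0 and radius r.
Center = (-10, -5), radius = 10

Circle with center (-10, -5) and radius 10


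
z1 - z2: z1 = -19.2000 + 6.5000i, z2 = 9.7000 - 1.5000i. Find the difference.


Real: -19.2 - 9.7 = -28.9
Imag: 6.5 + 1.5 = 8

-28.9000 + 8.0000i


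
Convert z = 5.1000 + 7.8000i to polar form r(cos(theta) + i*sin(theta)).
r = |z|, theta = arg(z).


r = sqrt(26.01+60.84) = sqrt(86.85) = 9.3193
theta = atan2(7.8, 5.1) = 56.8215 degrees

r = 9.3193, theta = 56.8215 degrees


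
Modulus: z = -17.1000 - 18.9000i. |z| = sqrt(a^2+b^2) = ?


|z| = sqrt((-17.1)^2 + (-18.9)^2) = sqrt(292.41 + 357.21) = sqrt(649.62) = 25.4876

|z| = 25.4876


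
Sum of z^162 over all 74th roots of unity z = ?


The roots are w_k = w^k with w = e^(2*pi*i/74), and (w^k)^162 = (w^162)^k.
So S = 1 + u + u^2 + ... + u^(73) with u = w^162.
162 = 2*74 + 14, so 162 is not a multiple of 74: u = (w^74)^2 * w^14 = w^14 ≠ 1 (w is a primitive 74th root), while u^74 = (w^74)^162 = 1.
Geometric series: S = (1 - u^74)/(1 - u) = (1 - 1)/(1 - u) = 0

S = 0


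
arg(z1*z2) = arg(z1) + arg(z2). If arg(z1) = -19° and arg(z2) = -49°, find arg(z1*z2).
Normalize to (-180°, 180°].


arg(z1*z2) = -19° - 49° = -68°
Normalized to (-180°, 180°]: -68°

-68°


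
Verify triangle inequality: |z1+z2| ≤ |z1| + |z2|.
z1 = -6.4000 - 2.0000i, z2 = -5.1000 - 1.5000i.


|z1| = sqrt((-6.4)^2 + (-2)^2) = sqrt(44.96) = 6.7052
|z2| = sqrt((-5.1)^2 + (-1.5)^2) = sqrt(28.26) = 5.3160
z1+z2 = -11.5000 - 3.5000i
|z1+z2| = sqrt(144.5) = 12.0208
|z1|+|z2| = 6.7052 + 5.3160 = 12.0212

|z1+z2| = 12.0208 ≤ |z1|+|z2| = 12.0212 (verified)


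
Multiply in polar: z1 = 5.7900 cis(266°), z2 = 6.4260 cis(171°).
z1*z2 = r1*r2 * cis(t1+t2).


r = 5.7900 * 6.4260 = 37.2065
theta = 266° + 171° = 437° = 77° (mod 360)

37.2065 cis(77°)


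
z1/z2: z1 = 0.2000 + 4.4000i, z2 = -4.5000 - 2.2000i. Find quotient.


Conjugate of z2 = -4.5000 + 2.2000i
Numerator: (0.2000 + 4.4000i)(-4.5000 + 2.2000i) = -10.5800 - 19.3600i
Denominator: (-4.5)^2 + (-2.2)^2 = 25.09
Result = (-10.5800 - 19.3600i)/25.09

-0.4217 - 0.7716i


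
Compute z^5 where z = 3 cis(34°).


r^5 = 3^5 = 243
n*theta = 5*34° = 170° = 170° (mod 360)
a = 243*cos(170°) = -239.3083
b = 243*sin(170°) = 42.1965

243 cis(170°) = -239.3083 + 42.1965i


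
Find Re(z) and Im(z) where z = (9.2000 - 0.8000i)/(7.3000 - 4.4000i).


Multiply by conjugate: (9.2000 - 0.8000i)(7.3000 + 4.4000i) / (7.3^2 + (-4.4)^2)
Numerator real = 9.2*7.3 - (0.8)*(-4.4) = 70.68
Numerator imag = -0.8*7.3 - 9.2*(-4.4) = 34.64
Denominator = 72.65
Re(z) = 70.68/72.65 = 0.9729
Im(z) = 34.64/72.65 = 0.4768

Re(z) = 0.9729, Im(z) = 0.4768


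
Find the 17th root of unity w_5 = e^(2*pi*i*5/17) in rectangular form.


Angle = 360*5/17 = 105.8824°
a = cos(105.8824°) = -0.2737
b = sin(105.8824°) = 0.9618

-0.2737 + 0.9618i


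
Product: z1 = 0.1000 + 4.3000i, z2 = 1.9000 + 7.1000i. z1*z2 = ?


Real = 0.1*1.9 - 4.3*7.1 = 0.19 - 30.53 = -30.34
Imag = 0.1*7.1 + 1.9*4.3 = 0.71 + 8.17 = 8.88

-30.3400 + 8.8800i


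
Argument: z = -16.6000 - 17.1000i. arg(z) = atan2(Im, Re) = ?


Re = -16.6, Im = -17.1
arg = atan2(-17.1, -16.6) = -134.1500 degrees

arg(z) = -134.1500 degrees


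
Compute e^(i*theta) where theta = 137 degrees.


cos(137°) = -0.7314
sin(137°) = 0.6820

e^(i*137°) = -0.7314 + 0.6820i


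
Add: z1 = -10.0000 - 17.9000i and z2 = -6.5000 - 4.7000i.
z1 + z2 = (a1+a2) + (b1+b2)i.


Real: -10 - 6.5 = -16.5
Imag: -17.9 - 4.7 = -22.6

-16.5000 - 22.6000i


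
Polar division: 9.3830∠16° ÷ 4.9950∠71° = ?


r = 9.3830 / 4.9950 = 1.8785
theta = 16° - 71° = -55° = 305° (mod 360)

1.8785 cis(305°)


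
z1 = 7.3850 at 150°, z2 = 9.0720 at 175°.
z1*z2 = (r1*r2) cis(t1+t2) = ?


r = 7.3850 * 9.0720 = 66.9967
theta = 150° + 175° = 325° = 325° (mod 360)

66.9967 cis(325°)


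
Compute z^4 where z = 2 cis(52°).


r^4 = 2^4 = 16
n*theta = 4*52° = 208° = 208° (mod 360)
a = 16*cos(208°) = -14.1272
b = 16*sin(208°) = -7.5115

16 cis(208°) = -14.1272 - 7.5115i


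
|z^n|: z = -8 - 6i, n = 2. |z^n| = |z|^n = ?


|z| = sqrt(64+36) = sqrt(100) = 10
|z^2| = |z|^2 = 10^2 = 100

|z^2| = 100


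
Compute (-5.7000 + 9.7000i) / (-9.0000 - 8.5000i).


Conjugate of z2 = -9.0000 + 8.5000i
Numerator: (-5.7000 + 9.7000i)(-9.0000 + 8.5000i) = -31.1500 - 135.7500i
Denominator: (-9)^2 + (-8.5)^2 = 153.25
Result = (-31.1500 - 135.7500i)/153.25

-0.2033 - 0.8858i


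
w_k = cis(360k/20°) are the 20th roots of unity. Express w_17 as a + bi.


Angle = 360*17/20 = 306°
a = cos(306°) = 0.5878
b = sin(306°) = -0.8090

0.5878 - 0.8090i


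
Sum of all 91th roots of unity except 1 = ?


With w = e^(2*pi*i/91), all 91 of the 91th roots of unity w^0 = 1, w, ..., w^(90) sum to 0: 1 + w + ... + w^(90) = (1 - w^91)/(1 - w) = 0 since w^91 = 1, w ≠ 1.
Removing the root 1: w + w^2 + ... + w^(90) = 0 - 1 = -1

Sum = -1


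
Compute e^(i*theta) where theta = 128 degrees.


cos(128°) = -0.6157
sin(128°) = 0.7880

e^(i*128°) = -0.6157 + 0.7880i


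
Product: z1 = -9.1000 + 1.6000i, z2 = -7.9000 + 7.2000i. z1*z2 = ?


Real = -9.1*(-7.9) - 1.6*7.2 = 71.89 - 11.52 = 60.37
Imag = -9.1*7.2 - (7.9)*1.6 = -65.52 - (12.64) = -78.16

60.3700 - 78.1600i


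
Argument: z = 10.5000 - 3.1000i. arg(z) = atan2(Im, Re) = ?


Re = 10.5, Im = -3.1
arg = atan2(-3.1, 10.5) = -16.4486 degrees

arg(z) = -16.4486 degrees


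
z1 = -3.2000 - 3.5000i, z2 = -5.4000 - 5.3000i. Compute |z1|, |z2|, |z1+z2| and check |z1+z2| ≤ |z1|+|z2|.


|z1| = sqrt((-3.2)^2 + (-3.5)^2) = sqrt(22.49) = 4.7424
|z2| = sqrt((-5.4)^2 + (-5.3)^2) = sqrt(57.25) = 7.5664
z1+z2 = -8.6000 - 8.8000i
|z1+z2| = sqrt(151.4) = 12.3045
|z1|+|z2| = 4.7424 + 7.5664 = 12.3088

|z1+z2| = 12.3045 ≤ |z1|+|z2| = 12.3088 (verified)


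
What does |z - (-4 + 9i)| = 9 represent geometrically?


|z - z0| = r is a circle with center z0 and radius r.
Center = (-4, 9), radius = 9

Circle with center (-4, 9) and radius 9


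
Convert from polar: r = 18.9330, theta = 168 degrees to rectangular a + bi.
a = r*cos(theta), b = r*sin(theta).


a = 18.9330*cos(168°) = 18.9330*(-0.97815) = -18.5193
b = 18.9330*sin(168°) = 18.9330*0.20791 = 3.9364

-18.5193 + 3.9364i


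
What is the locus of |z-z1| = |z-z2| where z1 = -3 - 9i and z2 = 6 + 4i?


Equal distances means the locus is the perpendicular bisector of z1 and z2.
Midpoint = ((-3+6)/2, (-9+4)/2) = (1.5000, -2.5000)

Perpendicular bisector through (1.5000, -2.5000)


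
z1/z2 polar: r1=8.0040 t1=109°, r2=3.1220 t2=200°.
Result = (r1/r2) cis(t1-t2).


r = 8.0040 / 3.1220 = 2.5637
theta = 109° - 200° = -91° = 269° (mod 360)

2.5637 cis(269°)


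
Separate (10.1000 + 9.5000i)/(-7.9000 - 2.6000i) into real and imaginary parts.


Multiply by conjugate: (10.1000 + 9.5000i)(-7.9000 + 2.6000i) / ((-7.9)^2 + (-2.6)^2)
Numerator real = 10.1*(-7.9) + 9.5*(-2.6) = -104.49
Numerator imag = 9.5*(-7.9) - 10.1*(-2.6) = -48.79
Denominator = 69.17
Re(z) = -104.49/69.17 = -1.5106
Im(z) = -48.79/69.17 = -0.7054

Re(z) = -1.5106, Im(z) = -0.7054


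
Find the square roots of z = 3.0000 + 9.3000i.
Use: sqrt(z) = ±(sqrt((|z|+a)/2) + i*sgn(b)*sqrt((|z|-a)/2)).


|z| = sqrt(9+86.49) = 9.7719
sqrt((|z|+a)/2) = sqrt((9.7719+3)/2) = sqrt(6.3859) = 2.5270
sqrt((|z|-a)/2) = sqrt((9.7719-3)/2) = sqrt(3.3859) = 1.8401

±(2.5270 + 1.8401i) i.e. 2.5270 + 1.8401i and -2.5270 - 1.8401i


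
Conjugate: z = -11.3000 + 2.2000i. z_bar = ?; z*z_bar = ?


z_bar = -11.3000 - 2.2000i
z*z_bar = (-11.3)^2 + 2.2^2 = 127.69 + 4.84 = 132.53

z_bar = -11.3000 - 2.2000i, z*z_bar = 132.53


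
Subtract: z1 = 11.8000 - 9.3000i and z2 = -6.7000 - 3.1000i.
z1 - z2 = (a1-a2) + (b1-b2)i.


Real: 11.8 + 6.7 = 18.5
Imag: -9.3 + 3.1 = -6.2

18.5000 - 6.2000i


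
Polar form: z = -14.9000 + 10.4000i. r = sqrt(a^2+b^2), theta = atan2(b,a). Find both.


r = sqrt(222.01+108.16) = sqrt(330.17) = 18.1706
theta = atan2(10.4, -14.9) = 145.0855 degrees

r = 18.1706, theta = 145.0855 degrees


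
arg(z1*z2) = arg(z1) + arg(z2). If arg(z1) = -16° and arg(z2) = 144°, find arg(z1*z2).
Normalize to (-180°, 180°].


arg(z1*z2) = -16° + 144° = 128°
Normalized to (-180°, 180°]: 128°

128°


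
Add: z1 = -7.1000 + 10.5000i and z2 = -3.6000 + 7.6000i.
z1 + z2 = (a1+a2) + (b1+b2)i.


Real: -7.1 - 3.6 = -10.7
Imag: 10.5 + 7.6 = 18.1

-10.7000 + 18.1000i


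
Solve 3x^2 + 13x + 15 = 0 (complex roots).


disc = 13^2 - 4*3*15 = 169 - 180 = -11
sqrt(|disc|) = sqrt(11) = 3.3166
Real part = -13/(2*3) = -2.1667
Imag part = 3.3166/(2*3) = 0.5528

-2.1667 ± 0.5528i


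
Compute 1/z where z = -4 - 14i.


|z|^2 = 16+196 = 212
1/z = (-4 + 14i)/212

1/z = -0.0189 + 0.0660i


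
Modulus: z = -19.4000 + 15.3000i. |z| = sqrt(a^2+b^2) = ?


|z| = sqrt((-19.4)^2 + 15.3^2) = sqrt(376.36 + 234.09) = sqrt(610.45) = 24.7073

|z| = 24.7073


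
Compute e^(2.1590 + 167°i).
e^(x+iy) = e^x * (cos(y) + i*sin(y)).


e^2.1590 = 8.6625
cos(167°) = -0.97437
sin(167°) = 0.22495
Real = 8.6625*(-0.97437) = -8.4405
Imag = 8.6625*0.22495 = 1.9486

-8.4405 + 1.9486i


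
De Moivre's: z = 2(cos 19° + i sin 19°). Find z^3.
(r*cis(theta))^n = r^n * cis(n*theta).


r^3 = 2^3 = 8
n*theta = 3*19° = 57° = 57° (mod 360)
a = 8*cos(57°) = 4.3571
b = 8*sin(57°) = 6.7094

8 cis(57°) = 4.3571 + 6.7094i


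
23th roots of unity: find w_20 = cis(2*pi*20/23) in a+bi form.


Angle = 360*20/23 = 313.0435°
a = cos(313.0435°) = 0.6826
b = sin(313.0435°) = -0.7308

0.6826 - 0.7308i


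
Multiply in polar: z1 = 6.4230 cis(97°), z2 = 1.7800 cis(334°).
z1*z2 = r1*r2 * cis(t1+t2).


r = 6.4230 * 1.7800 = 11.4329
theta = 97° + 334° = 431° = 71° (mod 360)

11.4329 cis(71°)


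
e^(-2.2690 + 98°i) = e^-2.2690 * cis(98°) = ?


e^-2.2690 = 0.1034
cos(98°) = -0.1392
sin(98°) = 0.9903
Real = 0.1034*(-0.1392) = -0.0144
Imag = 0.1034*0.9903 = 0.1024

-0.0144 + 0.1024i


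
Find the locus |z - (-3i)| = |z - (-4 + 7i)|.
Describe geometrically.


Equal distances means the locus is the perpendicular bisector of z1 and z2.
Midpoint = ((0+(-4))/2, (-3+7)/2) = (-2.0000, 2.0000)

Perpendicular bisector through (-2.0000, 2.0000)


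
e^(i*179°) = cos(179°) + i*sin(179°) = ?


cos(179°) = -0.9998
sin(179°) = 0.0175

e^(i*179°) = -0.9998 + 0.0175i


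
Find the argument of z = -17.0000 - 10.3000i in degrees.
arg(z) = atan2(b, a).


Re = -17, Im = -10.3
arg = atan2(-10.3, -17) = -148.7891 degrees

arg(z) = -148.7891 degrees


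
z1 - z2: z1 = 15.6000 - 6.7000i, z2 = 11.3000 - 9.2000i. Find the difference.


Real: 15.6 - 11.3 = 4.3
Imag: -6.7 + 9.2 = 2.5

4.3000 + 2.5000i


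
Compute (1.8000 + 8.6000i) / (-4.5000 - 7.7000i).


Conjugate of z2 = -4.5000 + 7.7000i
Numerator: (1.8000 + 8.6000i)(-4.5000 + 7.7000i) = -74.3200 - 24.8400i
Denominator: (-4.5)^2 + (-7.7)^2 = 79.54
Result = (-74.3200 - 24.8400i)/79.54

-0.9344 - 0.3123i


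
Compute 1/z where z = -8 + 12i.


|z|^2 = 64+144 = 208
1/z = (-8 - 12i)/208

1/z = -0.0385 - 0.0577i


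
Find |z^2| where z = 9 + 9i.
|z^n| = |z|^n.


|z| = sqrt(81+81) = sqrt(162) = 12.7279
|z^2| = |z|^2 = (sqrt(162))^2 = 162

|z^2| = 162


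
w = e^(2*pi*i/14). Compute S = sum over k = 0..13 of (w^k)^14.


The roots are w_k = w^k with w = e^(2*pi*i/14), and (w^k)^14 = (w^14)^k.
So S = 1 + u + u^2 + ... + u^(13) with u = w^14.
14 = 1*14 + 0, so 14 is a multiple of 14 and u = (w^14)^1 = 1.
Every one of the 14 terms equals 1: S = 14

S = 14


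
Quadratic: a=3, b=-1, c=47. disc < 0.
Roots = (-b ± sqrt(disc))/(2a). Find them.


disc = (-1)^2 - 4*3*47 = 1 - 564 = -563
sqrt(|disc|) = sqrt(563) = 23.7276
Real part = 1/(2*3) = 0.1667
Imag part = 23.7276/(2*3) = 3.9546

0.1667 ± 3.9546i


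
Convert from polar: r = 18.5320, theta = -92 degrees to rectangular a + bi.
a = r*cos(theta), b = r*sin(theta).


a = 18.5320*cos(-92°) = 18.5320*(-0.0349) = -0.6468
b = 18.5320*sin(-92°) = 18.5320*(-0.99939) = -18.5207

-0.6468 - 18.5207i


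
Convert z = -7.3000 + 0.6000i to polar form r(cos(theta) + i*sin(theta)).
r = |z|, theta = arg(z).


r = sqrt(53.29+0.36) = sqrt(53.65) = 7.3246
theta = atan2(0.6, -7.3) = 175.3013 degrees

r = 7.3246, theta = 175.3013 degrees
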